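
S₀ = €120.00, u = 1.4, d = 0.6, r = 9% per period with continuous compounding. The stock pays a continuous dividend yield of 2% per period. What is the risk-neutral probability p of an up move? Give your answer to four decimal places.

p = 0.5906

Per-period risk-free factor R = e^0.09 = 1.0942; dividend-adjusted growth = e^(0.09−0.02) = 1.0725.
Risk-neutral probability p = (1.0725 − 0.6)/(1.4 − 0.6) = 0.4725/0.8000 = 0.5906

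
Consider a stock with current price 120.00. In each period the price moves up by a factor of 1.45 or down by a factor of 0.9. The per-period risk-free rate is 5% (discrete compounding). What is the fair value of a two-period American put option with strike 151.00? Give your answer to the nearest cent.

31.00

Risk-neutral probability p = (1 + 0.05 − 0.9)/(1.45 − 0.9) = 0.1500/0.5500 = 0.2727
Terminal stock prices: S_uu = 252.3, S_ud = 156.6, S_dd = 97.2
Terminal payoffs (K − S): max(-101.3, 0) = 0, max(-5.6, 0) = 0, max(53.8, 0) = 53.8
Node u (S = 174): continuation = 1/1.05·[0.2727·0.0000 + 0.7273·0.0000] = 0.0000; exercise value = 0.0000 ≤ continuation, so V_u = 0.0000
Node d (S = 108): continuation = 1/1.05·[0.2727·0.0000 + 0.7273·53.8000] = 37.2641; exercise value = 43.0000 > continuation, so V_d = 43.0000 (exercise)
Node 0 (S = 120): continuation = 1/1.05·[0.2727·0.0000 + 0.7273·43.0000] = 29.7835; exercise value = 31.0000 > continuation, so V_0 = 31.0000 (exercise)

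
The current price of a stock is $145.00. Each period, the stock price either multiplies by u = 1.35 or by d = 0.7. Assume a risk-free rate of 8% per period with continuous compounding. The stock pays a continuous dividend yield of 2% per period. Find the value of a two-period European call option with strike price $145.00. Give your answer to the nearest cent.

Per-period risk-free factor R = e^0.08 = 1.0833; dividend-adjusted growth = e^(0.08−0.02) = 1.0618.
Risk-neutral probability p = (1.0618 − 0.7)/(1.35 − 0.7) = 0.3618/0.6500 = 0.5567
Terminal stock prices: S_uu = 264.3, S_ud = 137, S_dd = 71.05
Terminal payoffs (S − K): max(119.3, 0) = 119.3, max(-7.975, 0) = 0, max(-73.95, 0) = 0
Node u (S = 195.8): V_u = e^(−0.08)·[0.5567·119.2625 + 0.4433·0.0000] = 61.2857
Node d (S = 101.5): V_d = e^(−0.08)·[0.5567·0.0000 + 0.4433·0.0000] = 0.0000
Node 0 (S = 145): V_0 = e^(−0.08)·[0.5567·61.2857 + 0.4433·0.0000] = 31.4931

$31.49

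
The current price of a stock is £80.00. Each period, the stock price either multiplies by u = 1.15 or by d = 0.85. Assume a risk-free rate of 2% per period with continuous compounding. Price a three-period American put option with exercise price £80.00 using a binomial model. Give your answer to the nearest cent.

Risk-neutral probability p = (e^0.02 − 0.85)/(1.15 − 0.85) = 0.1702/0.3000 = 0.5673
Terminal stock prices: S_uuu = 121.7, S_uud = 89.93, S_udd = 66.47, S_ddd = 49.13
Terminal payoffs (K − S): max(-41.67, 0) = 0, max(-9.93, 0) = 0, max(13.53, 0) = 13.53, max(30.87, 0) = 30.87
Node uu (S = 105.8): continuation = e^(−0.02)·[0.5673·0.0000 + 0.4327·0.0000] = 0.0000; exercise value = 0.0000 ≤ continuation, so V_uu = 0.0000
Node ud (S = 78.2): continuation = e^(−0.02)·[0.5673·0.0000 + 0.4327·13.5300] = 5.7380; exercise value = 1.8000 ≤ continuation, so V_ud = 5.7380
Node dd (S = 57.8): continuation = e^(−0.02)·[0.5673·13.5300 + 0.4327·30.8700] = 20.6159; exercise value = 22.2000 > continuation, so V_dd = 22.2000 (exercise)
Node u (S = 92): continuation = e^(−0.02)·[0.5673·0.0000 + 0.4327·5.7380] = 2.4335; exercise value = 0.0000 ≤ continuation, so V_u = 2.4335
Node d (S = 68): continuation = e^(−0.02)·[0.5673·5.7380 + 0.4327·22.2000] = 12.6058; exercise value = 12.0000 ≤ continuation, so V_d = 12.6058
Node 0 (S = 80): continuation = e^(−0.02)·[0.5673·2.4335 + 0.4327·12.6058] = 6.6993; exercise value = 0.0000 ≤ continuation, so V_0 = 6.6993

£6.70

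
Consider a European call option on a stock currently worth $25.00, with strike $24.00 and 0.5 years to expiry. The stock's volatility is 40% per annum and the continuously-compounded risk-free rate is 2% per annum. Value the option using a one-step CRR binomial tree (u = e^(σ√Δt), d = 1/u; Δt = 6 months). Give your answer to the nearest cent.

$4.06

CRR parameters: u = e^(σ√Δt) = e^(0.4·√0.5) = 1.3269, d = 1/u = 0.7536
Per-period rate: rΔt = 0.02·0.5 = 0.01, so R = e^0.01 = 1.0101
Risk-neutral probability p = (e^0.01 − 0.7536)/(1.3269 − 0.7536) = 0.2564/0.5733 = 0.4473
Terminal stock prices: S_u = 33.17, S_d = 18.84
Terminal payoffs (S − K): max(9.172, 0) = 9.172, max(-5.159, 0) = 0
Node 0 (S = 25): V_0 = e^(−0.01)·[0.4473·9.1724 + 0.5527·0.0000] = 4.0619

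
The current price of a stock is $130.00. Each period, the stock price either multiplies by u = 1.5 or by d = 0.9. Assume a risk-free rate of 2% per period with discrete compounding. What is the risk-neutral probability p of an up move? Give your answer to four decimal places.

Risk-neutral probability p = (1 + 0.02 − 0.9)/(1.5 − 0.9) = 0.1200/0.6000 = 0.2000

p = 0.2000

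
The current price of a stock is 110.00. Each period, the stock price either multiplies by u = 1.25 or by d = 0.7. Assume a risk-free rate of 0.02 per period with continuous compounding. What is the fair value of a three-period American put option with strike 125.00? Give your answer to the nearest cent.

Risk-neutral probability p = (e^0.02 − 0.7)/(1.25 − 0.7) = 0.3202/0.5500 = 0.5822
Terminal stock prices: S_uuu = 214.8, S_uud = 120.3, S_udd = 67.37, S_ddd = 37.73
Terminal payoffs (K − S): max(-89.84, 0) = 0, max(4.688, 0) = 4.688, max(57.63, 0) = 57.63, max(87.27, 0) = 87.27
Node uu (S = 171.9): continuation = e^(−0.02)·[0.5822·0.0000 + 0.4178·4.6875] = 1.9197; exercise value = 0.0000 ≤ continuation, so V_uu = 1.9197
Node ud (S = 96.25): continuation = e^(−0.02)·[0.5822·4.6875 + 0.4178·57.6250] = 26.2748; exercise value = 28.7500 > continuation, so V_ud = 28.7500 (exercise)
Node dd (S = 53.9): continuation = e^(−0.02)·[0.5822·57.6250 + 0.4178·87.2700] = 68.6248; exercise value = 71.1000 > continuation, so V_dd = 71.1000 (exercise)
Node u (S = 137.5): continuation = e^(−0.02)·[0.5822·1.9197 + 0.4178·28.7500] = 12.8699; exercise value = 0.0000 ≤ continuation, so V_u = 12.8699
Node d (S = 77): continuation = e^(−0.02)·[0.5822·28.7500 + 0.4178·71.1000] = 45.5248; exercise value = 48.0000 > continuation, so V_d = 48.0000 (exercise)
Node 0 (S = 110): continuation = e^(−0.02)·[0.5822·12.8699 + 0.4178·48.0000] = 27.0023; exercise value = 15.0000 ≤ continuation, so V_0 = 27.0023

27.00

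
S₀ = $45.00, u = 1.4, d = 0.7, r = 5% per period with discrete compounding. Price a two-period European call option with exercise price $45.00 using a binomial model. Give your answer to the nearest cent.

Risk-neutral probability p = (1 + 0.05 − 0.7)/(1.4 − 0.7) = 0.3500/0.7000 = 0.5000
Terminal stock prices: S_uu = 88.2, S_ud = 44.1, S_dd = 22.05
Terminal payoffs (S − K): max(43.2, 0) = 43.2, max(-0.9, 0) = 0, max(-22.95, 0) = 0
Node u (S = 63): V_u = 1/1.05·[0.5000·43.2000 + 0.5000·0.0000] = 20.5714
Node d (S = 31.5): V_d = 1/1.05·[0.5000·0.0000 + 0.5000·0.0000] = 0.0000
Node 0 (S = 45): V_0 = 1/1.05·[0.5000·20.5714 + 0.5000·0.0000] = 9.7959

$9.80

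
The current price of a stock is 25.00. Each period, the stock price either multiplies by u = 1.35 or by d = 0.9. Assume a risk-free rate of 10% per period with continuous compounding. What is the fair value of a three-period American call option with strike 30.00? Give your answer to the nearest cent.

4.98

Risk-neutral probability p = (e^0.1 − 0.9)/(1.35 − 0.9) = 0.2052/0.4500 = 0.4559
Terminal stock prices: S_uuu = 61.51, S_uud = 41.01, S_udd = 27.34, S_ddd = 18.23
Terminal payoffs (S − K): max(31.51, 0) = 31.51, max(11.01, 0) = 11.01, max(-2.662, 0) = 0, max(-11.77, 0) = 0
Node uu (S = 45.56): continuation = e^(−0.1)·[0.4559·31.5094 + 0.5441·11.0063] = 18.4174; exercise value = 15.5625 ≤ continuation, so V_uu = 18.4174
Node ud (S = 30.38): continuation = e^(−0.1)·[0.4559·11.0063 + 0.5441·0.0000] = 4.5406; exercise value = 0.3750 ≤ continuation, so V_ud = 4.5406
Node dd (S = 20.25): continuation = e^(−0.1)·[0.4559·0.0000 + 0.5441·0.0000] = 0.0000; exercise value = 0.0000 ≤ continuation, so V_dd = 0.0000
Node u (S = 33.75): continuation = e^(−0.1)·[0.4559·18.4174 + 0.5441·4.5406] = 9.8333; exercise value = 3.7500 ≤ continuation, so V_u = 9.8333
Node d (S = 22.5): continuation = e^(−0.1)·[0.4559·4.5406 + 0.5441·0.0000] = 1.8732; exercise value = 0.0000 ≤ continuation, so V_d = 1.8732
Node 0 (S = 25): continuation = e^(−0.1)·[0.4559·9.8333 + 0.5441·1.8732] = 4.9789; exercise value = 0.0000 ≤ continuation, so V_0 = 4.9789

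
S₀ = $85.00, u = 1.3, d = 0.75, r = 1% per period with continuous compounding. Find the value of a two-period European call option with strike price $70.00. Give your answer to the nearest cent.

Risk-neutral probability p = (e^0.01 − 0.75)/(1.3 − 0.75) = 0.2601/0.5500 = 0.4728
Terminal stock prices: S_uu = 143.7, S_ud = 82.88, S_dd = 47.81
Terminal payoffs (S − K): max(73.65, 0) = 73.65, max(12.88, 0) = 12.88, max(-22.19, 0) = 0
Node u (S = 110.5): V_u = e^(−0.01)·[0.4728·73.6500 + 0.5272·12.8750] = 41.1965
Node d (S = 63.75): V_d = e^(−0.01)·[0.4728·12.8750 + 0.5272·0.0000] = 6.0270
Node 0 (S = 85): V_0 = e^(−0.01)·[0.4728·41.1965 + 0.5272·6.0270] = 22.4303

$22.43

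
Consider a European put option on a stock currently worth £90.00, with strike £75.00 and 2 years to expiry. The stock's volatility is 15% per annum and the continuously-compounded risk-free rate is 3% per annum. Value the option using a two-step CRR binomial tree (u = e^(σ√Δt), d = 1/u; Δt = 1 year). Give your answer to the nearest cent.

CRR parameters: u = e^(σ√Δt) = e^(0.15·√1) = 1.1618, d = 1/u = 0.8607
Per-period rate: rΔt = 0.03·1 = 0.03, so R = e^0.03 = 1.0305
Risk-neutral probability p = (e^0.03 − 0.8607)/(1.1618 − 0.8607) = 0.1697/0.3011 = 0.5637
Terminal stock prices: S_uu = 121.5, S_ud = 90, S_dd = 66.67
Terminal payoffs (K − S): max(-46.49, 0) = 0, max(-15, 0) = 0, max(8.326, 0) = 8.326
Node u (S = 104.6): V_u = e^(−0.03)·[0.5637·0.0000 + 0.4363·0.0000] = 0.0000
Node d (S = 77.46): V_d = e^(−0.03)·[0.5637·0.0000 + 0.4363·8.3264] = 3.5254
Node 0 (S = 90): V_0 = e^(−0.03)·[0.5637·0.0000 + 0.4363·3.5254] = 1.4926

£1.49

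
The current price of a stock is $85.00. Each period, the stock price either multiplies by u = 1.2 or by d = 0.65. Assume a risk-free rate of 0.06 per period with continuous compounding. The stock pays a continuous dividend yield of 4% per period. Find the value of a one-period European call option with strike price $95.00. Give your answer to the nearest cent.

Per-period risk-free factor R = e^0.06 = 1.0618; dividend-adjusted growth = e^(0.06−0.04) = 1.0202.
Risk-neutral probability p = (1.0202 − 0.65)/(1.2 − 0.65) = 0.3702/0.5500 = 0.6731
Terminal stock prices: S_u = 102, S_d = 55.25
Terminal payoffs (S − K): max(7, 0) = 7, max(-39.75, 0) = 0
Node 0 (S = 85): V_0 = e^(−0.06)·[0.6731·7.0000 + 0.3269·0.0000] = 4.4373

$4.44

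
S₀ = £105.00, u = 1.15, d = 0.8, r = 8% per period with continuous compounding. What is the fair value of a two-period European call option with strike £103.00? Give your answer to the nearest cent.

Risk-neutral probability p = (e^0.08 − 0.8)/(1.15 − 0.8) = 0.2833/0.3500 = 0.8094
Terminal stock prices: S_uu = 138.9, S_ud = 96.6, S_dd = 67.2
Terminal payoffs (S − K): max(35.86, 0) = 35.86, max(-6.4, 0) = 0, max(-35.8, 0) = 0
Node u (S = 120.7): V_u = e^(−0.08)·[0.8094·35.8625 + 0.1906·0.0000] = 26.7951
Node d (S = 84): V_d = e^(−0.08)·[0.8094·0.0000 + 0.1906·0.0000] = 0.0000
Node 0 (S = 105): V_0 = e^(−0.08)·[0.8094·26.7951 + 0.1906·0.0000] = 20.0203

£20.02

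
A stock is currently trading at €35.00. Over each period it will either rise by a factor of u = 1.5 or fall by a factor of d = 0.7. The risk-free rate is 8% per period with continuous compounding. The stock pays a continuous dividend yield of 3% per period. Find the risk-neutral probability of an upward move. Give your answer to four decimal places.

p = 0.4391

Per-period risk-free factor R = e^0.08 = 1.0833; dividend-adjusted growth = e^(0.08−0.03) = 1.0513.
Risk-neutral probability p = (1.0513 − 0.7)/(1.5 − 0.7) = 0.3513/0.8000 = 0.4391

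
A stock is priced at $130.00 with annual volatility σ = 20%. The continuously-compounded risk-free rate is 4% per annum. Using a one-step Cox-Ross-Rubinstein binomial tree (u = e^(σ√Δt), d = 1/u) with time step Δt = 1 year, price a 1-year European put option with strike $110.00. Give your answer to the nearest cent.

CRR parameters: u = e^(σ√Δt) = e^(0.2·√1) = 1.2214, d = 1/u = 0.8187
Per-period rate: rΔt = 0.04·1 = 0.04, so R = e^0.04 = 1.0408
Risk-neutral probability p = (e^0.04 − 0.8187)/(1.2214 − 0.8187) = 0.2221/0.4027 = 0.5515
Terminal stock prices: S_u = 158.8, S_d = 106.4
Terminal payoffs (K − S): max(-48.78, 0) = 0, max(3.565, 0) = 3.565
Node 0 (S = 130): V_0 = e^(−0.04)·[0.5515·0.0000 + 0.4485·3.5650] = 1.5362

$1.54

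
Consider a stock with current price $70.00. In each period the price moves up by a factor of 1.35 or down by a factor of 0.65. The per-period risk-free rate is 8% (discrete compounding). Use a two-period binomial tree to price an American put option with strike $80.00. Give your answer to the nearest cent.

Risk-neutral probability p = (1 + 0.08 − 0.65)/(1.35 − 0.65) = 0.4300/0.7000 = 0.6143
Terminal stock prices: S_uu = 127.6, S_ud = 61.43, S_dd = 29.58
Terminal payoffs (K − S): max(-47.58, 0) = 0, max(18.57, 0) = 18.57, max(50.42, 0) = 50.42
Node u (S = 94.5): continuation = 1/1.08·[0.6143·0.0000 + 0.3857·18.5750] = 6.6339; exercise value = 0.0000 ≤ continuation, so V_u = 6.6339
Node d (S = 45.5): continuation = 1/1.08·[0.6143·18.5750 + 0.3857·50.4250] = 28.5741; exercise value = 34.5000 > continuation, so V_d = 34.5000 (exercise)
Node 0 (S = 70): continuation = 1/1.08·[0.6143·6.6339 + 0.3857·34.5000] = 16.0947; exercise value = 10.0000 ≤ continuation, so V_0 = 16.0947

$16.09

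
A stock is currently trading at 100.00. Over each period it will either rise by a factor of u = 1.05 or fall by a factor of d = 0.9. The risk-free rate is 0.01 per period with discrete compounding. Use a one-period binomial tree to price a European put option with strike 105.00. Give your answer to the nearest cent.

Risk-neutral probability p = (1 + 0.01 − 0.9)/(1.05 − 0.9) = 0.1100/0.1500 = 0.7333
Terminal stock prices: S_u = 105, S_d = 90
Terminal payoffs (K − S): max(0, 0) = 0, max(15, 0) = 15
Node 0 (S = 100): V_0 = 1/1.01·[0.7333·0.0000 + 0.2667·15.0000] = 3.9604

3.96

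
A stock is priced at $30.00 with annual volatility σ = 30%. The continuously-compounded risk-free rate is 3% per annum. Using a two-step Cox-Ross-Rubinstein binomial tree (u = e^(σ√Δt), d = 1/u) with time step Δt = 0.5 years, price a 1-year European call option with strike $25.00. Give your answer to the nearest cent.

$7.14

CRR parameters: u = e^(σ√Δt) = e^(0.3·√0.5) = 1.2363, d = 1/u = 0.8089
Per-period rate: rΔt = 0.03·0.5 = 0.015, so R = e^0.015 = 1.0151
Risk-neutral probability p = (e^0.015 − 0.8089)/(1.2363 − 0.8089) = 0.2063/0.4275 = 0.4825
Terminal stock prices: S_uu = 45.85, S_ud = 30, S_dd = 19.63
Terminal payoffs (S − K): max(20.85, 0) = 20.85, max(5, 0) = 5, max(-5.372, 0) = 0
Node u (S = 37.09): V_u = e^(−0.015)·[0.4825·20.8540 + 0.5175·5.0000] = 12.4615
Node d (S = 24.27): V_d = e^(−0.015)·[0.4825·5.0000 + 0.5175·0.0000] = 2.3767
Node 0 (S = 30): V_0 = e^(−0.015)·[0.4825·12.4615 + 0.5175·2.3767] = 7.1350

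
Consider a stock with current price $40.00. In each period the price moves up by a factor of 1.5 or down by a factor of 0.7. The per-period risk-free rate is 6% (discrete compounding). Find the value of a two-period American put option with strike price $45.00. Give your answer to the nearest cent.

Risk-neutral probability p = (1 + 0.06 − 0.7)/(1.5 − 0.7) = 0.3600/0.8000 = 0.4500
Terminal stock prices: S_uu = 90, S_ud = 42, S_dd = 19.6
Terminal payoffs (K − S): max(-45, 0) = 0, max(3, 0) = 3, max(25.4, 0) = 25.4
Node u (S = 60): continuation = 1/1.06·[0.4500·0.0000 + 0.5500·3.0000] = 1.5566; exercise value = 0.0000 ≤ continuation, so V_u = 1.5566
Node d (S = 28): continuation = 1/1.06·[0.4500·3.0000 + 0.5500·25.4000] = 14.4528; exercise value = 17.0000 > continuation, so V_d = 17.0000 (exercise)
Node 0 (S = 40): continuation = 1/1.06·[0.4500·1.5566 + 0.5500·17.0000] = 9.4816; exercise value = 5.0000 ≤ continuation, so V_0 = 9.4816

$9.48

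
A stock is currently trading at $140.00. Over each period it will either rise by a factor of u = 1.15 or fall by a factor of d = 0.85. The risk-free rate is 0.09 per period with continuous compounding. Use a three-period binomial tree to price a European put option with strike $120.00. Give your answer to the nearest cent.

$0.40

Risk-neutral probability p = (e^0.09 − 0.85)/(1.15 − 0.85) = 0.2442/0.3000 = 0.8139
Terminal stock prices: S_uuu = 212.9, S_uud = 157.4, S_udd = 116.3, S_ddd = 85.98
Terminal payoffs (K − S): max(-92.92, 0) = 0, max(-37.38, 0) = 0, max(3.678, 0) = 3.678, max(34.02, 0) = 34.02
Node uu (S = 185.1): V_uu = e^(−0.09)·[0.8139·0.0000 + 0.1861·0.0000] = 0.0000
Node ud (S = 136.8): V_ud = e^(−0.09)·[0.8139·0.0000 + 0.1861·3.6775] = 0.6254
Node dd (S = 101.1): V_dd = e^(−0.09)·[0.8139·3.6775 + 0.1861·34.0225] = 8.5217
Node u (S = 161): V_u = e^(−0.09)·[0.8139·0.0000 + 0.1861·0.6254] = 0.1064
Node d (S = 119): V_d = e^(−0.09)·[0.8139·0.6254 + 0.1861·8.5217] = 1.9145
Node 0 (S = 140): V_0 = e^(−0.09)·[0.8139·0.1064 + 0.1861·1.9145] = 0.4047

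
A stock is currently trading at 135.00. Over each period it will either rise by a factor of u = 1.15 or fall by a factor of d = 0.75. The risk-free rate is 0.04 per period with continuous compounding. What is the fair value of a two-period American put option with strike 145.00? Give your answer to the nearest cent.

Risk-neutral probability p = (e^0.04 − 0.75)/(1.15 − 0.75) = 0.2908/0.4000 = 0.7270
Terminal stock prices: S_uu = 178.5, S_ud = 116.4, S_dd = 75.94
Terminal payoffs (K − S): max(-33.54, 0) = 0, max(28.56, 0) = 28.56, max(69.06, 0) = 69.06
Node u (S = 155.2): continuation = e^(−0.04)·[0.7270·0.0000 + 0.2730·28.5625] = 7.4911; exercise value = 0.0000 ≤ continuation, so V_u = 7.4911
Node d (S = 101.2): continuation = e^(−0.04)·[0.7270·28.5625 + 0.2730·69.0625] = 38.0645; exercise value = 43.7500 > continuation, so V_d = 43.7500 (exercise)
Node 0 (S = 135): continuation = e^(−0.04)·[0.7270·7.4911 + 0.2730·43.7500] = 16.7070; exercise value = 10.0000 ≤ continuation, so V_0 = 16.7070

16.71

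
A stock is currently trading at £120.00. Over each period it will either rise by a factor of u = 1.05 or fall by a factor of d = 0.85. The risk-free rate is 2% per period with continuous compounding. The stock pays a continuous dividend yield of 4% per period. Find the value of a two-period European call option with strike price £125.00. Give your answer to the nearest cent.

£2.97

Per-period risk-free factor R = e^0.02 = 1.0202; dividend-adjusted growth = e^(0.02−0.04) = 0.9802.
Risk-neutral probability p = (0.9802 − 0.85)/(1.05 − 0.85) = 0.1302/0.2000 = 0.6510
Terminal stock prices: S_uu = 132.3, S_ud = 107.1, S_dd = 86.7
Terminal payoffs (S − K): max(7.3, 0) = 7.3, max(-17.9, 0) = 0, max(-38.3, 0) = 0
Node u (S = 126): V_u = e^(−0.02)·[0.6510·7.3000 + 0.3490·0.0000] = 4.6582
Node d (S = 102): V_d = e^(−0.02)·[0.6510·0.0000 + 0.3490·0.0000] = 0.0000
Node 0 (S = 120): V_0 = e^(−0.02)·[0.6510·4.6582 + 0.3490·0.0000] = 2.9724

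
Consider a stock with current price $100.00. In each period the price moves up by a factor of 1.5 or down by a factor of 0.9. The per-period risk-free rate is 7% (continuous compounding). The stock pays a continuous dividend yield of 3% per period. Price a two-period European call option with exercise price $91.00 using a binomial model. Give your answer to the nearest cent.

Per-period risk-free factor R = e^0.07 = 1.0725; dividend-adjusted growth = e^(0.07−0.03) = 1.0408.
Risk-neutral probability p = (1.0408 − 0.9)/(1.5 − 0.9) = 0.1408/0.6000 = 0.2347
Terminal stock prices: S_uu = 225, S_ud = 135, S_dd = 81
Terminal payoffs (S − K): max(134, 0) = 134, max(44, 0) = 44, max(-10, 0) = 0
Node u (S = 150): V_u = e^(−0.07)·[0.2347·134.0000 + 0.7653·44.0000] = 60.7190
Node d (S = 90): V_d = e^(−0.07)·[0.2347·44.0000 + 0.7653·0.0000] = 9.6280
Node 0 (S = 100): V_0 = e^(−0.07)·[0.2347·60.7190 + 0.7653·9.6280] = 20.1568

$20.16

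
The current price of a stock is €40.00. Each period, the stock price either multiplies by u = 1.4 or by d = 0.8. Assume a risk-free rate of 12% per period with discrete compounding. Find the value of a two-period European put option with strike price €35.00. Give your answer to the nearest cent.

€1.63

Risk-neutral probability p = (1 + 0.12 − 0.8)/(1.4 − 0.8) = 0.3200/0.6000 = 0.5333
Terminal stock prices: S_uu = 78.4, S_ud = 44.8, S_dd = 25.6
Terminal payoffs (K − S): max(-43.4, 0) = 0, max(-9.8, 0) = 0, max(9.4, 0) = 9.4
Node u (S = 56): V_u = 1/1.12·[0.5333·0.0000 + 0.4667·0.0000] = 0.0000
Node d (S = 32): V_d = 1/1.12·[0.5333·0.0000 + 0.4667·9.4000] = 3.9167
Node 0 (S = 40): V_0 = 1/1.12·[0.5333·0.0000 + 0.4667·3.9167] = 1.6319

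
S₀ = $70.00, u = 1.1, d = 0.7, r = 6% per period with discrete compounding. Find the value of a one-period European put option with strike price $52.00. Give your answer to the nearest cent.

Risk-neutral probability p = (1 + 0.06 − 0.7)/(1.1 − 0.7) = 0.3600/0.4000 = 0.9000
Terminal stock prices: S_u = 77, S_d = 49
Terminal payoffs (K − S): max(-25, 0) = 0, max(3, 0) = 3
Node 0 (S = 70): V_0 = 1/1.06·[0.9000·0.0000 + 0.1000·3.0000] = 0.2830

$0.28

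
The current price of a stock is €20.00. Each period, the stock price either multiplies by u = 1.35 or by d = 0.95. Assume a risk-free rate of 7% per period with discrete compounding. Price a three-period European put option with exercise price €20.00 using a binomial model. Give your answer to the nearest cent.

€0.80

Risk-neutral probability p = (1 + 0.07 − 0.95)/(1.35 − 0.95) = 0.1200/0.4000 = 0.3000
Terminal stock prices: S_uuu = 49.21, S_uud = 34.63, S_udd = 24.37, S_ddd = 17.15
Terminal payoffs (K − S): max(-29.21, 0) = 0, max(-14.63, 0) = 0, max(-4.367, 0) = 0, max(2.853, 0) = 2.853
Node uu (S = 36.45): V_uu = 1/1.07·[0.3000·0.0000 + 0.7000·0.0000] = 0.0000
Node ud (S = 25.65): V_ud = 1/1.07·[0.3000·0.0000 + 0.7000·0.0000] = 0.0000
Node dd (S = 18.05): V_dd = 1/1.07·[0.3000·0.0000 + 0.7000·2.8525] = 1.8661
Node u (S = 27): V_u = 1/1.07·[0.3000·0.0000 + 0.7000·0.0000] = 0.0000
Node d (S = 19): V_d = 1/1.07·[0.3000·0.0000 + 0.7000·1.8661] = 1.2208
Node 0 (S = 20): V_0 = 1/1.07·[0.3000·0.0000 + 0.7000·1.2208] = 0.7987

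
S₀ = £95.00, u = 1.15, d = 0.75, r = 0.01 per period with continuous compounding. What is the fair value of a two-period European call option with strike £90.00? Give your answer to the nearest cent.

£14.76

Risk-neutral probability p = (e^0.01 − 0.75)/(1.15 − 0.75) = 0.2601/0.4000 = 0.6501
Terminal stock prices: S_uu = 125.6, S_ud = 81.94, S_dd = 53.44
Terminal payoffs (S − K): max(35.64, 0) = 35.64, max(-8.063, 0) = 0, max(-36.56, 0) = 0
Node u (S = 109.2): V_u = e^(−0.01)·[0.6501·35.6375 + 0.3499·0.0000] = 22.9383
Node d (S = 71.25): V_d = e^(−0.01)·[0.6501·0.0000 + 0.3499·0.0000] = 0.0000
Node 0 (S = 95): V_0 = e^(−0.01)·[0.6501·22.9383 + 0.3499·0.0000] = 14.7644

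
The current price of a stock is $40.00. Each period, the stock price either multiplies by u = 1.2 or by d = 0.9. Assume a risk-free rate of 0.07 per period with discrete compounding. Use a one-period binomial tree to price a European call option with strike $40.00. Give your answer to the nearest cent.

Risk-neutral probability p = (1 + 0.07 − 0.9)/(1.2 − 0.9) = 0.1700/0.3000 = 0.5667
Terminal stock prices: S_u = 48, S_d = 36
Terminal payoffs (S − K): max(8, 0) = 8, max(-4, 0) = 0
Node 0 (S = 40): V_0 = 1/1.07·[0.5667·8.0000 + 0.4333·0.0000] = 4.2368

$4.24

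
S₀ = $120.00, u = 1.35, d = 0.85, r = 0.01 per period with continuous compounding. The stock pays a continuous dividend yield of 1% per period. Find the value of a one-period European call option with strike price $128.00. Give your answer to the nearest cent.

Per-period risk-free factor R = e^0.01 = 1.0101; dividend-adjusted growth = e^(0.01−0.01) = 1.0000.
Risk-neutral probability p = (1.0000 − 0.85)/(1.35 − 0.85) = 0.1500/0.5000 = 0.3000
Terminal stock prices: S_u = 162, S_d = 102
Terminal payoffs (S − K): max(34, 0) = 34, max(-26, 0) = 0
Node 0 (S = 120): V_0 = e^(−0.01)·[0.3000·34.0000 + 0.7000·0.0000] = 10.0985

$10.10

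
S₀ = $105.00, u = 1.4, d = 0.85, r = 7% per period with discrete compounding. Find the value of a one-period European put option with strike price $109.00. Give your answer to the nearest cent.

Risk-neutral probability p = (1 + 0.07 − 0.85)/(1.4 − 0.85) = 0.2200/0.5500 = 0.4000
Terminal stock prices: S_u = 147, S_d = 89.25
Terminal payoffs (K − S): max(-38, 0) = 0, max(19.75, 0) = 19.75
Node 0 (S = 105): V_0 = 1/1.07·[0.4000·0.0000 + 0.6000·19.7500] = 11.0748

$11.07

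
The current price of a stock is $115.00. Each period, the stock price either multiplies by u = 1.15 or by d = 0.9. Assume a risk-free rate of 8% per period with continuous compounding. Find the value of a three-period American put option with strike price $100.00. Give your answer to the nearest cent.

Risk-neutral probability p = (e^0.08 − 0.9)/(1.15 − 0.9) = 0.1833/0.2500 = 0.7331
Terminal stock prices: S_uuu = 174.9, S_uud = 136.9, S_udd = 107.1, S_ddd = 83.84
Terminal payoffs (K − S): max(-74.9, 0) = 0, max(-36.88, 0) = 0, max(-7.123, 0) = 0, max(16.16, 0) = 16.16
Node uu (S = 152.1): continuation = e^(−0.08)·[0.7331·0.0000 + 0.2669·0.0000] = 0.0000; exercise value = 0.0000 ≤ continuation, so V_uu = 0.0000
Node ud (S = 119): continuation = e^(−0.08)·[0.7331·0.0000 + 0.2669·0.0000] = 0.0000; exercise value = 0.0000 ≤ continuation, so V_ud = 0.0000
Node dd (S = 93.15): continuation = e^(−0.08)·[0.7331·0.0000 + 0.2669·16.1650] = 3.9820; exercise value = 6.8500 > continuation, so V_dd = 6.8500 (exercise)
Node u (S = 132.2): continuation = e^(−0.08)·[0.7331·0.0000 + 0.2669·0.0000] = 0.0000; exercise value = 0.0000 ≤ continuation, so V_u = 0.0000
Node d (S = 103.5): continuation = e^(−0.08)·[0.7331·0.0000 + 0.2669·6.8500] = 1.6874; exercise value = 0.0000 ≤ continuation, so V_d = 1.6874
Node 0 (S = 115): continuation = e^(−0.08)·[0.7331·0.0000 + 0.2669·1.6874] = 0.4157; exercise value = 0.0000 ≤ continuation, so V_0 = 0.4157

$0.42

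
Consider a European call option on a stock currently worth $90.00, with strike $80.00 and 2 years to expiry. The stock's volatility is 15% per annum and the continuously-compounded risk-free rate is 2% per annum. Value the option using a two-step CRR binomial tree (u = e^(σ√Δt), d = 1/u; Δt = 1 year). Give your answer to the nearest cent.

CRR parameters: u = e^(σ√Δt) = e^(0.15·√1) = 1.1618, d = 1/u = 0.8607
Per-period rate: rΔt = 0.02·1 = 0.02, so R = e^0.02 = 1.0202
Risk-neutral probability p = (e^0.02 − 0.8607)/(1.1618 − 0.8607) = 0.1595/0.3011 = 0.5297
Terminal stock prices: S_uu = 121.5, S_ud = 90, S_dd = 66.67
Terminal payoffs (S − K): max(41.49, 0) = 41.49, max(10, 0) = 10, max(-13.33, 0) = 0
Node u (S = 104.6): V_u = e^(−0.02)·[0.5297·41.4873 + 0.4703·10.0000] = 26.1492
Node d (S = 77.46): V_d = e^(−0.02)·[0.5297·10.0000 + 0.4703·0.0000] = 5.1917
Node 0 (S = 90): V_0 = e^(−0.02)·[0.5297·26.1492 + 0.4703·5.1917] = 15.9694

$15.97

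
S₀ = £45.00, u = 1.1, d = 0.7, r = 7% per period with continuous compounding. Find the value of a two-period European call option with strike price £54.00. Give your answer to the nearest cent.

£0.34

Risk-neutral probability p = (e^0.07 − 0.7)/(1.1 − 0.7) = 0.3725/0.4000 = 0.9313
Terminal stock prices: S_uu = 54.45, S_ud = 34.65, S_dd = 22.05
Terminal payoffs (S − K): max(0.45, 0) = 0.45, max(-19.35, 0) = 0, max(-31.95, 0) = 0
Node u (S = 49.5): V_u = e^(−0.07)·[0.9313·0.4500 + 0.0687·0.0000] = 0.3907
Node d (S = 31.5): V_d = e^(−0.07)·[0.9313·0.0000 + 0.0687·0.0000] = 0.0000
Node 0 (S = 45): V_0 = e^(−0.07)·[0.9313·0.3907 + 0.0687·0.0000] = 0.3393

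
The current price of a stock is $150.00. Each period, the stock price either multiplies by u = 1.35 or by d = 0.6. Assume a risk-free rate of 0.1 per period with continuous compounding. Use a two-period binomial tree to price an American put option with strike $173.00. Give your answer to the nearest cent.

Risk-neutral probability p = (e^0.1 − 0.6)/(1.35 − 0.6) = 0.5052/0.7500 = 0.6736
Terminal stock prices: S_uu = 273.4, S_ud = 121.5, S_dd = 54
Terminal payoffs (K − S): max(-100.4, 0) = 0, max(51.5, 0) = 51.5, max(119, 0) = 119
Node u (S = 202.5): continuation = e^(−0.1)·[0.6736·0.0000 + 0.3264·51.5000] = 15.2118; exercise value = 0.0000 ≤ continuation, so V_u = 15.2118
Node d (S = 90): continuation = e^(−0.1)·[0.6736·51.5000 + 0.3264·119.0000] = 66.5369; exercise value = 83.0000 > continuation, so V_d = 83.0000 (exercise)
Node 0 (S = 150): continuation = e^(−0.1)·[0.6736·15.2118 + 0.3264·83.0000] = 33.7871; exercise value = 23.0000 ≤ continuation, so V_0 = 33.7871

$33.79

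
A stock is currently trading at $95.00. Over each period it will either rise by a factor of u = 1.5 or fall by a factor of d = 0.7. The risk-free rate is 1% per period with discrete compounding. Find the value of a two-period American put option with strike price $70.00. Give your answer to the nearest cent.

$8.62

Risk-neutral probability p = (1 + 0.01 − 0.7)/(1.5 − 0.7) = 0.3100/0.8000 = 0.3875
Terminal stock prices: S_uu = 213.8, S_ud = 99.75, S_dd = 46.55
Terminal payoffs (K − S): max(-143.8, 0) = 0, max(-29.75, 0) = 0, max(23.45, 0) = 23.45
Node u (S = 142.5): continuation = 1/1.01·[0.3875·0.0000 + 0.6125·0.0000] = 0.0000; exercise value = 0.0000 ≤ continuation, so V_u = 0.0000
Node d (S = 66.5): continuation = 1/1.01·[0.3875·0.0000 + 0.6125·23.4500] = 14.2209; exercise value = 3.5000 ≤ continuation, so V_d = 14.2209
Node 0 (S = 95): continuation = 1/1.01·[0.3875·0.0000 + 0.6125·14.2209] = 8.6241; exercise value = 0.0000 ≤ continuation, so V_0 = 8.6241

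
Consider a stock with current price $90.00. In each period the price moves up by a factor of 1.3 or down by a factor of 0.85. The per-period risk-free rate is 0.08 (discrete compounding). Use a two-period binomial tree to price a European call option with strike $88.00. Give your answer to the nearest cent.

$19.26

Risk-neutral probability p = (1 + 0.08 − 0.85)/(1.3 − 0.85) = 0.2300/0.4500 = 0.5111
Terminal stock prices: S_uu = 152.1, S_ud = 99.45, S_dd = 65.02
Terminal payoffs (S − K): max(64.1, 0) = 64.1, max(11.45, 0) = 11.45, max(-22.98, 0) = 0
Node u (S = 117): V_u = 1/1.08·[0.5111·64.1000 + 0.4889·11.4500] = 35.5185
Node d (S = 76.5): V_d = 1/1.08·[0.5111·11.4500 + 0.4889·0.0000] = 5.4187
Node 0 (S = 90): V_0 = 1/1.08·[0.5111·35.5185 + 0.4889·5.4187] = 19.2621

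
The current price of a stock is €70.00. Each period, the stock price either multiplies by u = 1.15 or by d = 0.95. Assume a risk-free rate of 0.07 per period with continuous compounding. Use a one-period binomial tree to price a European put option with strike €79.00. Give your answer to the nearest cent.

€4.52

Risk-neutral probability p = (e^0.07 − 0.95)/(1.15 − 0.95) = 0.1225/0.2000 = 0.6125
Terminal stock prices: S_u = 80.5, S_d = 66.5
Terminal payoffs (K − S): max(-1.5, 0) = 0, max(12.5, 0) = 12.5
Node 0 (S = 70): V_0 = e^(−0.07)·[0.6125·0.0000 + 0.3875·12.5000] = 4.5158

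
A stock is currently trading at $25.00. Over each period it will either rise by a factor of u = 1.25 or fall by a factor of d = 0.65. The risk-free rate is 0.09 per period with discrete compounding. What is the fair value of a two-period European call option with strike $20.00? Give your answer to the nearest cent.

$8.73

Risk-neutral probability p = (1 + 0.09 − 0.65)/(1.25 − 0.65) = 0.4400/0.6000 = 0.7333
Terminal stock prices: S_uu = 39.06, S_ud = 20.31, S_dd = 10.56
Terminal payoffs (S − K): max(19.06, 0) = 19.06, max(0.3125, 0) = 0.3125, max(-9.437, 0) = 0
Node u (S = 31.25): V_u = 1/1.09·[0.7333·19.0625 + 0.2667·0.3125] = 12.9014
Node d (S = 16.25): V_d = 1/1.09·[0.7333·0.3125 + 0.2667·0.0000] = 0.2102
Node 0 (S = 25): V_0 = 1/1.09·[0.7333·12.9014 + 0.2667·0.2102] = 8.7313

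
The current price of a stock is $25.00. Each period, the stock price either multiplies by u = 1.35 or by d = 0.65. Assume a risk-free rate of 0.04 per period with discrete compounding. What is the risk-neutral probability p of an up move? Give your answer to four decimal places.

Risk-neutral probability p = (1 + 0.04 − 0.65)/(1.35 − 0.65) = 0.3900/0.7000 = 0.5571

p = 0.5571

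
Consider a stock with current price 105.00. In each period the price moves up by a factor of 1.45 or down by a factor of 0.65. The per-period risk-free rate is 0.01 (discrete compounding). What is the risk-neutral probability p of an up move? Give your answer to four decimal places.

p = 0.4500

Risk-neutral probability p = (1 + 0.01 − 0.65)/(1.45 − 0.65) = 0.3600/0.8000 = 0.4500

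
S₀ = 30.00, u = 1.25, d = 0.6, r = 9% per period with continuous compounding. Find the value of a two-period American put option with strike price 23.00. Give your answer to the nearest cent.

1.17

Risk-neutral probability p = (e^0.09 − 0.6)/(1.25 − 0.6) = 0.4942/0.6500 = 0.7603
Terminal stock prices: S_uu = 46.88, S_ud = 22.5, S_dd = 10.8
Terminal payoffs (K − S): max(-23.88, 0) = 0, max(0.5, 0) = 0.5, max(12.2, 0) = 12.2
Node u (S = 37.5): continuation = e^(−0.09)·[0.7603·0.0000 + 0.2397·0.5000] = 0.1095; exercise value = 0.0000 ≤ continuation, so V_u = 0.1095
Node d (S = 18): continuation = e^(−0.09)·[0.7603·0.5000 + 0.2397·12.2000] = 3.0204; exercise value = 5.0000 > continuation, so V_d = 5.0000 (exercise)
Node 0 (S = 30): continuation = e^(−0.09)·[0.7603·0.1095 + 0.2397·5.0000] = 1.1716; exercise value = 0.0000 ≤ continuation, so V_0 = 1.1716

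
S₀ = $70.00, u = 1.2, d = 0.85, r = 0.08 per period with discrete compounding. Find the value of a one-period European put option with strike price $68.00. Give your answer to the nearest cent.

Risk-neutral probability p = (1 + 0.08 − 0.85)/(1.2 − 0.85) = 0.2300/0.3500 = 0.6571
Terminal stock prices: S_u = 84, S_d = 59.5
Terminal payoffs (K − S): max(-16, 0) = 0, max(8.5, 0) = 8.5
Node 0 (S = 70): V_0 = 1/1.08·[0.6571·0.0000 + 0.3429·8.5000] = 2.6984

$2.70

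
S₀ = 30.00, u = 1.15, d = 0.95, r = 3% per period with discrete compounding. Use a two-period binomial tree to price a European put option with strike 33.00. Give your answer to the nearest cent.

Risk-neutral probability p = (1 + 0.03 − 0.95)/(1.15 − 0.95) = 0.0800/0.2000 = 0.4000
Terminal stock prices: S_uu = 39.67, S_ud = 32.77, S_dd = 27.07
Terminal payoffs (K − S): max(-6.675, 0) = 0, max(0.225, 0) = 0.225, max(5.925, 0) = 5.925
Node u (S = 34.5): V_u = 1/1.03·[0.4000·0.0000 + 0.6000·0.2250] = 0.1311
Node d (S = 28.5): V_d = 1/1.03·[0.4000·0.2250 + 0.6000·5.9250] = 3.5388
Node 0 (S = 30): V_0 = 1/1.03·[0.4000·0.1311 + 0.6000·3.5388] = 2.1124

2.11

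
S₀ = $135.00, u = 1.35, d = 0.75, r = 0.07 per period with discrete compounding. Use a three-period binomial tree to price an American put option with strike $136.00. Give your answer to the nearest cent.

$18.33

Risk-neutral probability p = (1 + 0.07 − 0.75)/(1.35 − 0.75) = 0.3200/0.6000 = 0.5333
Terminal stock prices: S_uuu = 332.2, S_uud = 184.5, S_udd = 102.5, S_ddd = 56.95
Terminal payoffs (K − S): max(-196.2, 0) = 0, max(-48.53, 0) = 0, max(33.48, 0) = 33.48, max(79.05, 0) = 79.05
Node uu (S = 246): continuation = 1/1.07·[0.5333·0.0000 + 0.4667·0.0000] = 0.0000; exercise value = 0.0000 ≤ continuation, so V_uu = 0.0000
Node ud (S = 136.7): continuation = 1/1.07·[0.5333·0.0000 + 0.4667·33.4844] = 14.6038; exercise value = 0.0000 ≤ continuation, so V_ud = 14.6038
Node dd (S = 75.94): continuation = 1/1.07·[0.5333·33.4844 + 0.4667·79.0469] = 51.1653; exercise value = 60.0625 > continuation, so V_dd = 60.0625 (exercise)
Node u (S = 182.2): continuation = 1/1.07·[0.5333·0.0000 + 0.4667·14.6038] = 6.3692; exercise value = 0.0000 ≤ continuation, so V_u = 6.3692
Node d (S = 101.2): continuation = 1/1.07·[0.5333·14.6038 + 0.4667·60.0625] = 33.4746; exercise value = 34.7500 > continuation, so V_d = 34.7500 (exercise)
Node 0 (S = 135): continuation = 1/1.07·[0.5333·6.3692 + 0.4667·34.7500] = 18.3305; exercise value = 1.0000 ≤ continuation, so V_0 = 18.3305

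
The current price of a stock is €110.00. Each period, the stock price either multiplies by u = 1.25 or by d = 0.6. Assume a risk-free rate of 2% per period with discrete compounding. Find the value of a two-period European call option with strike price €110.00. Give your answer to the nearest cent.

€24.83

Risk-neutral probability p = (1 + 0.02 − 0.6)/(1.25 − 0.6) = 0.4200/0.6500 = 0.6462
Terminal stock prices: S_uu = 171.9, S_ud = 82.5, S_dd = 39.6
Terminal payoffs (S − K): max(61.88, 0) = 61.88, max(-27.5, 0) = 0, max(-70.4, 0) = 0
Node u (S = 137.5): V_u = 1/1.02·[0.6462·61.8750 + 0.3538·0.0000] = 39.1968
Node d (S = 66): V_d = 1/1.02·[0.6462·0.0000 + 0.3538·0.0000] = 0.0000
Node 0 (S = 110): V_0 = 1/1.02·[0.6462·39.1968 + 0.3538·0.0000] = 24.8306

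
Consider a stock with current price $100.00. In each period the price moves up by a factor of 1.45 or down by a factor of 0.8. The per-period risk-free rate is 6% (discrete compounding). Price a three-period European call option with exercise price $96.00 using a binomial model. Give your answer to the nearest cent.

$28.68

Risk-neutral probability p = (1 + 0.06 − 0.8)/(1.45 − 0.8) = 0.2600/0.6500 = 0.4000
Terminal stock prices: S_uuu = 304.9, S_uud = 168.2, S_udd = 92.8, S_ddd = 51.2
Terminal payoffs (S − K): max(208.9, 0) = 208.9, max(72.2, 0) = 72.2, max(-3.2, 0) = 0, max(-44.8, 0) = 0
Node uu (S = 210.2): V_uu = 1/1.06·[0.4000·208.8625 + 0.6000·72.2000] = 119.6840
Node ud (S = 116): V_ud = 1/1.06·[0.4000·72.2000 + 0.6000·0.0000] = 27.2453
Node dd (S = 64): V_dd = 1/1.06·[0.4000·0.0000 + 0.6000·0.0000] = 0.0000
Node u (S = 145): V_u = 1/1.06·[0.4000·119.6840 + 0.6000·27.2453] = 60.5856
Node d (S = 80): V_d = 1/1.06·[0.4000·27.2453 + 0.6000·0.0000] = 10.2812
Node 0 (S = 100): V_0 = 1/1.06·[0.4000·60.5856 + 0.6000·10.2812] = 28.6821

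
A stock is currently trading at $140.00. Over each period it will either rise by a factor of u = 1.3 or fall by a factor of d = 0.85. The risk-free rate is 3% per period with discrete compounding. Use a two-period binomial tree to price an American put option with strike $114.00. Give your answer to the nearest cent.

$4.36

Risk-neutral probability p = (1 + 0.03 − 0.85)/(1.3 − 0.85) = 0.1800/0.4500 = 0.4000
Terminal stock prices: S_uu = 236.6, S_ud = 154.7, S_dd = 101.1
Terminal payoffs (K − S): max(-122.6, 0) = 0, max(-40.7, 0) = 0, max(12.85, 0) = 12.85
Node u (S = 182): continuation = 1/1.03·[0.4000·0.0000 + 0.6000·0.0000] = 0.0000; exercise value = 0.0000 ≤ continuation, so V_u = 0.0000
Node d (S = 119): continuation = 1/1.03·[0.4000·0.0000 + 0.6000·12.8500] = 7.4854; exercise value = 0.0000 ≤ continuation, so V_d = 7.4854
Node 0 (S = 140): continuation = 1/1.03·[0.4000·0.0000 + 0.6000·7.4854] = 4.3604; exercise value = 0.0000 ≤ continuation, so V_0 = 4.3604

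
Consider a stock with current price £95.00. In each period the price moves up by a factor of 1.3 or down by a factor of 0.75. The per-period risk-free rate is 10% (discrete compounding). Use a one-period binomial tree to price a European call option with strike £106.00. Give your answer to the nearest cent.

Risk-neutral probability p = (1 + 0.1 − 0.75)/(1.3 − 0.75) = 0.3500/0.5500 = 0.6364
Terminal stock prices: S_u = 123.5, S_d = 71.25
Terminal payoffs (S − K): max(17.5, 0) = 17.5, max(-34.75, 0) = 0
Node 0 (S = 95): V_0 = 1/1.1·[0.6364·17.5000 + 0.3636·0.0000] = 10.1240

£10.12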